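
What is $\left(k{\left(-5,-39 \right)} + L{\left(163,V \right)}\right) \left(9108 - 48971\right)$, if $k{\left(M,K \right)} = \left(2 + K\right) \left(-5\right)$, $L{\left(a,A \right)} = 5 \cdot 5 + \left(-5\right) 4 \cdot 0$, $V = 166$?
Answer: $-8371230$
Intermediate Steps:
$L{\left(a,A \right)} = 25$ ($L{\left(a,A \right)} = 25 - 0 = 25 + 0 = 25$)
$k{\left(M,K \right)} = -10 - 5 K$
$\left(k{\left(-5,-39 \right)} + L{\left(163,V \right)}\right) \left(9108 - 48971\right) = \left(\left(-10 - -195\right) + 25\right) \left(9108 - 48971\right) = \left(\left(-10 + 195\right) + 25\right) \left(-39863\right) = \left(185 + 25\right) \left(-39863\right) = 210 \left(-39863\right) = -8371230$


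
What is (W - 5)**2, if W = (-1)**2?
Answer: 16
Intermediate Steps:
W = 1
(W - 5)**2 = (1 - 5)**2 = (-4)**2 = 16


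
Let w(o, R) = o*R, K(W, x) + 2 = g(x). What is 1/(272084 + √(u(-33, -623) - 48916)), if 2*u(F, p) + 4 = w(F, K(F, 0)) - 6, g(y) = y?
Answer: 68021/18507437986 - 3*I*√1358/37014875972 ≈ 3.6753e-6 - 2.9867e-9*I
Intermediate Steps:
K(W, x) = -2 + x
w(o, R) = R*o
u(F, p) = -5 - F (u(F, p) = -2 + ((-2 + 0)*F - 6)/2 = -2 + (-2*F - 6)/2 = -2 + (-6 - 2*F)/2 = -2 + (-3 - F) = -5 - F)
1/(272084 + √(u(-33, -623) - 48916)) = 1/(272084 + √((-5 - 1*(-33)) - 48916)) = 1/(272084 + √((-5 + 33) - 48916)) = 1/(272084 + √(28 - 48916)) = 1/(272084 + √(-48888)) = 1/(272084 + 6*I*√1358)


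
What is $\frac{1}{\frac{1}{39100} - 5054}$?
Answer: $- \frac{39100}{197611399} \approx -0.00019786$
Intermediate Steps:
$\frac{1}{\frac{1}{39100} - 5054} = \frac{1}{- \frac{197611399}{39100}} = - \frac{39100}{197611399}$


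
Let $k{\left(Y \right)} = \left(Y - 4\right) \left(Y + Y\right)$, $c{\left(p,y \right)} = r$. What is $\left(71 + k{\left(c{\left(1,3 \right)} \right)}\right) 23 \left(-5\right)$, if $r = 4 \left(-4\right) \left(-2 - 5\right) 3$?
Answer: $-25665125$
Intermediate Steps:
$r = 336$ ($r = - 16 \left(\left(-7\right) 3\right) = \left(-16\right) \left(-21\right) = 336$)
$c{\left(p,y \right)} = 336$
$k{\left(Y \right)} = 2 Y \left(-4 + Y\right)$ ($k{\left(Y \right)} = \left(-4 + Y\right) 2 Y = 2 Y \left(-4 + Y\right)$)
$\left(71 + k{\left(c{\left(1,3 \right)} \right)}\right) 23 \left(-5\right) = \left(71 + 2 \cdot 336 \left(-4 + 336\right)\right) 23 \left(-5\right) = \left(71 + 2 \cdot 336 \cdot 332\right) \left(-115\right) = \left(71 + 223104\right) \left(-115\right) = 223175 \left(-115\right) = -25665125$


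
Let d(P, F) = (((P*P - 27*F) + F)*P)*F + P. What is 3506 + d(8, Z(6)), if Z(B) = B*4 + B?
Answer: -168326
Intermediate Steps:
Z(B) = 5*B (Z(B) = 4*B + B = 5*B)
d(P, F) = P + F*P*(P² - 26*F) (d(P, F) = (((P² - 27*F) + F)*P)*F + P = ((P² - 26*F)*P)*F + P = (P*(P² - 26*F))*F + P = F*P*(P² - 26*F) + P = P + F*P*(P² - 26*F))
3506 + d(8, Z(6)) = 3506 + 8*(1 - 26*(5*6)² + (5*6)*8²) = 3506 + 8*(1 - 26*30² + 30*64) = 3506 + 8*(1 - 26*900 + 1920) = 3506 + 8*(1 - 23400 + 1920) = 3506 + 8*(-21479) = 3506 - 171832 = -168326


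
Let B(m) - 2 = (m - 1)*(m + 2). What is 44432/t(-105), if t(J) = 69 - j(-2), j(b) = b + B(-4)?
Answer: 44432/59 ≈ 753.08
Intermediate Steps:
B(m) = 2 + (-1 + m)*(2 + m) (B(m) = 2 + (m - 1)*(m + 2) = 2 + (-1 + m)*(2 + m))
j(b) = 12 + b (j(b) = b - 4*(1 - 4) = b - 4*(-3) = b + 12 = 12 + b)
t(J) = 59 (t(J) = 69 - (12 - 2) = 69 - 1*10 = 69 - 10 = 59)
44432/t(-105) = 44432/59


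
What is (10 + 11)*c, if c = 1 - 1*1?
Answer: 0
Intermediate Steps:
c = 0 (c = 1 - 1 = 0)
(10 + 11)*c = (10 + 11)*0 = 21*0 = 0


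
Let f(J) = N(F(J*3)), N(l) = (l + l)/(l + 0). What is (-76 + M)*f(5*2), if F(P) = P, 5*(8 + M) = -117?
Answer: -1074/5 ≈ -214.80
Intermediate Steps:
M = -157/5 (M = -8 + (1/5)*(-117) = -8 - 117/5 = -157/5 ≈ -31.400)
N(l) = 2 (N(l) = (2*l)/l = 2)
f(J) = 2
(-76 + M)*f(5*2) = (-76 - 157/5)*2 = -537/5*2 = -1074/5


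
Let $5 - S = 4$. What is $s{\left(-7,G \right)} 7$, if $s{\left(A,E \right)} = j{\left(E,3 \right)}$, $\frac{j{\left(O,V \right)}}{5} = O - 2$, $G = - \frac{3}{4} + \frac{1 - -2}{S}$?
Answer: $\frac{35}{4} \approx 8.75$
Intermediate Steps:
$S = 1$ ($S = 5 - 4 = 1$)
$G = \frac{9}{4}$ ($G = - \frac{3}{4} + \frac{1 - -2}{1} = \left(-3\right) \frac{1}{4} + \left(1 + 2\right) 1 = - \frac{3}{4} + 3 \cdot 1 = - \frac{3}{4} + 3 = \frac{9}{4} \approx 2.25$)
$j{\left(O,V \right)} = -10 + 5 O$ ($j{\left(O,V \right)} = 5 \left(O - 2\right) = 5 \left(-2 + O\right) = -10 + 5 O$)
$s{\left(A,E \right)} = -10 + 5 E$
$s{\left(-7,G \right)} 7 = \left(-10 + 5 \cdot \frac{9}{4}\right) 7 = \left(-10 + \frac{45}{4}\right) 7 = \frac{5}{4} \cdot 7 = \frac{35}{4}$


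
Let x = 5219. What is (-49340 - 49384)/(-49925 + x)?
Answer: 16454/7451 ≈ 2.2083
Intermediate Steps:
(-49340 - 49384)/(-49925 + x) = (-49340 - 49384)/(-49925 + 5219) = -98724/(-44706) = -98724*(-1/44706) = 16454/7451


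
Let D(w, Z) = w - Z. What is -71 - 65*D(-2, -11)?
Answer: -656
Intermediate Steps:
-71 - 65*D(-2, -11) = -71 - 65*(-2 - 1*(-11)) = -71 - 65*(-2 + 11) = -71 - 65*9 = -71 - 585 = -656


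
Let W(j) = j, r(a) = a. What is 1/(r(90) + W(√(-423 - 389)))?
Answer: 45/4456 - I*√203/4456 ≈ 0.010099 - 0.0031974*I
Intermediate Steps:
1/(r(90) + W(√(-423 - 389))) = 1/(90 + √(-423 - 389)) = 1/(90 + √(-812)) = 1/(90 + 2*I*√203)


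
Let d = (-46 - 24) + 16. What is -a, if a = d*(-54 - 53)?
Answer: -5778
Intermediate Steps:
d = -54 (d = -70 + 16 = -54)
a = 5778 (a = -54*(-54 - 53) = -54*(-107) = 5778)
-a = -1*5778 = -5778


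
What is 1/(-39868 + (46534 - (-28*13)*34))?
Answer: 1/19042 ≈ 5.2515e-5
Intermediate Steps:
1/(-39868 + (46534 - (-28*13)*34)) = 1/(-39868 + (46534 - (-364)*34)) = 1/(-39868 + (46534 - 1*(-12376))) = 1/(-39868 + (46534 + 12376)) = 1/(-39868 + 58910) = 1/19042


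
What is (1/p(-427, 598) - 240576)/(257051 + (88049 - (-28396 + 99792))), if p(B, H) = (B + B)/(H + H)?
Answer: -51363275/58435804 ≈ -0.87897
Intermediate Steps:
p(B, H) = B/H (p(B, H) = (2*B)/((2*H)) = (2*B)*(1/(2*H)) = B/H)
(1/p(-427, 598) - 240576)/(257051 + (88049 - (-28396 + 99792))) = (1/(-427/598) - 240576)/(257051 + (88049 - (-28396 + 99792))) = (1/(-427*1/598) - 240576)/(257051 + (88049 - 1*71396)) = (1/(-427/598) - 240576)/(257051 + (88049 - 71396)) = (-598/427 - 240576)/(257051 + 16653) = -102726550/427/273704 = -102726550/427*1/273704 = -51363275/58435804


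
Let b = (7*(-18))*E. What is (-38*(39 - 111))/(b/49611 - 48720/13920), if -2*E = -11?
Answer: -90490464/116221 ≈ -778.61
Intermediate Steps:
E = 11/2 (E = -1/2*(-11) = 11/2 ≈ 5.5000)
b = -693 (b = (7*(-18))*(11/2) = -126*11/2 = -693)
(-38*(39 - 111))/(b/49611 - 48720/13920) = (-38*(39 - 111))/(-693/49611 - 48720/13920) = (-38*(-72))/(-693*1/49611 - 48720*1/13920) = 2736/(-231/16537 - 7/2) = 2736/(-116221/33074) = 2736*(-33074/116221) = -90490464/116221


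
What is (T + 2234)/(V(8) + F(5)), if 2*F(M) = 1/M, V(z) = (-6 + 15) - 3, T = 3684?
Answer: 59180/61 ≈ 970.16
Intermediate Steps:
V(z) = 6 (V(z) = 9 - 3 = 6)
F(M) = 1/(2*M)
(T + 2234)/(V(8) + F(5)) = (3684 + 2234)/(6 + (½)/5) = 5918/(6 + (½)*(⅕)) = 5918/(6 + ⅒) = 5918/(61/10) = 5918*(10/61) = 59180/61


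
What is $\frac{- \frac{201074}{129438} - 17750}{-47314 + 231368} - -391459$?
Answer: $\frac{4662976576092347}{11911790826} \approx 3.9146 \cdot 10^{5}$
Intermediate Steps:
$\frac{- \frac{201074}{129438} - 17750}{-47314 + 231368} - -391459 = \frac{\left(-201074\right) \frac{1}{129438} - 17750}{184054} + 391459 = \left(- \frac{100537}{64719} - 17750\right) \frac{1}{184054} + 391459 = \left(- \frac{1148862787}{64719}\right) \frac{1}{184054} + 391459 = - \frac{1148862787}{11911790826} + 391459 = \frac{4662976576092347}{11911790826}$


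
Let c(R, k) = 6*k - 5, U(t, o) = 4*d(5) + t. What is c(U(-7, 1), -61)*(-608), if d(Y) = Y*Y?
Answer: 225568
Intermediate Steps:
d(Y) = Y²
U(t, o) = 100 + t (U(t, o) = 4*5² + t = 4*25 + t = 100 + t)
c(R, k) = -5 + 6*k
c(U(-7, 1), -61)*(-608) = (-5 + 6*(-61))*(-608) = (-5 - 366)*(-608) = -371*(-608) = 225568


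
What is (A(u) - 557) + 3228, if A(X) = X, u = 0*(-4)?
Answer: 2671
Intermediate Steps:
u = 0
(A(u) - 557) + 3228 = (0 - 557) + 3228 = -557 + 3228 = 2671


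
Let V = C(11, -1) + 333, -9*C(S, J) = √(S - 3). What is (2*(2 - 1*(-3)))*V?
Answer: 3330 - 20*√2/9 ≈ 3326.9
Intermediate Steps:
C(S, J) = -√(-3 + S)/9 (C(S, J) = -√(S - 3)/9 = -√(-3 + S)/9)
V = 333 - 2*√2/9 (V = -√(-3 + 11)/9 + 333 = -2*√2/9 + 333 = 333 - 2*√2/9 ≈ 332.69)
(2*(2 - 1*(-3)))*V = (2*(2 - 1*(-3)))*(333 - 2*√2/9) = (2*(2 + 3))*(333 - 2*√2/9) = (2*5)*(333 - 2*√2/9) = 10*(333 - 2*√2/9) = 3330 - 20*√2/9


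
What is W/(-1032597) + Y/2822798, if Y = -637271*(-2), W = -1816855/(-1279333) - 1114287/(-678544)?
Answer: 51930331396788219570265/115013705659524039010896 ≈ 0.45151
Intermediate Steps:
W = 2658360189691/868083731152 (W = -1816855*(-1/1279333) - 1114287*(-1/678544) = 1816855/1279333 + 1114287/678544 = 2658360189691/868083731152 ≈ 3.0623)
Y = 1274542
W/(-1032597) + Y/2822798 = (2658360189691/868083731152)/(-1032597) + 1274542/2822798 = (2658360189691/868083731152)*(-1/1032597) + 1274542*(1/2822798) = -2658360189691/896380656536361744 + 637271/1411399 = 51930331396788219570265/115013705659524039010896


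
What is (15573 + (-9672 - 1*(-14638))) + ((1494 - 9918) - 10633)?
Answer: 1482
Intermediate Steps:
(15573 + (-9672 - 1*(-14638))) + ((1494 - 9918) - 10633) = (15573 + (-9672 + 14638)) + (-8424 - 10633) = (15573 + 4966) - 19057 = 20539 - 19057 = 1482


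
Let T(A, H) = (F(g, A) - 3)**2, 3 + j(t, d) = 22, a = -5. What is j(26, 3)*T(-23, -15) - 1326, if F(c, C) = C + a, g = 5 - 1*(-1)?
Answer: 16933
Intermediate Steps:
j(t, d) = 19 (j(t, d) = -3 + 22 = 19)
g = 6 (g = 5 + 1 = 6)
F(c, C) = -5 + C (F(c, C) = C - 5 = -5 + C)
T(A, H) = (-8 + A)**2 (T(A, H) = ((-5 + A) - 3)**2 = (-8 + A)**2)
j(26, 3)*T(-23, -15) - 1326 = 19*(-8 - 23)**2 - 1326 = 19*(-31)**2 - 1326 = 19*961 - 1326 = 18259 - 1326 = 16933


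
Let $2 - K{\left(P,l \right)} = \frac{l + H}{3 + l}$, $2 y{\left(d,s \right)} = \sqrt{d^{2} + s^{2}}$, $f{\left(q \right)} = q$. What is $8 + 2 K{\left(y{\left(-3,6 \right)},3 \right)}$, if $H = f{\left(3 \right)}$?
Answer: $10$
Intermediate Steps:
$H = 3$
$y{\left(d,s \right)} = \frac{\sqrt{d^{2} + s^{2}}}{2}$
$K{\left(P,l \right)} = 1$ ($K{\left(P,l \right)} = 2 - \frac{l + 3}{3 + l} = 2 - \frac{3 + l}{3 + l} = 2 - 1 = 1$)
$8 + 2 K{\left(y{\left(-3,6 \right)},3 \right)} = 8 + 2 \cdot 1 = 8 + 2 = 10$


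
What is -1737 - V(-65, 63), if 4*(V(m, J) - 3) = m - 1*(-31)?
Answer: -3463/2 ≈ -1731.5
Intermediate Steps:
V(m, J) = 43/4 + m/4 (V(m, J) = 3 + (m - 1*(-31))/4 = 3 + (m + 31)/4 = 3 + (31 + m)/4 = 3 + (31/4 + m/4) = 43/4 + m/4)
-1737 - V(-65, 63) = -1737 - (43/4 + (¼)*(-65)) = -1737 - (43/4 - 65/4) = -1737 - 1*(-11/2) = -1737 + 11/2 = -3463/2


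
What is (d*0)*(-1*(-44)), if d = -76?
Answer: 0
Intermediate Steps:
(d*0)*(-1*(-44)) = (-76*0)*(-1*(-44)) = 0*44 = 0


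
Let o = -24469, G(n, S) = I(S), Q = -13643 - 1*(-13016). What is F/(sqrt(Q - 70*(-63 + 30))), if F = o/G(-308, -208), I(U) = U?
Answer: 24469*sqrt(187)/116688 ≈ 2.8675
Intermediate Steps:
Q = -627 (Q = -13643 + 13016 = -627)
G(n, S) = S
F = 24469/208 (F = -24469/(-208) = -24469*(-1/208) = 24469/208 ≈ 117.64)
F/(sqrt(Q - 70*(-63 + 30))) = 24469/(208*(sqrt(-627 - 70*(-63 + 30)))) = 24469/(208*(sqrt(-627 - 70*(-33)))) = 24469/(208*(sqrt(-627 + 2310))) = 24469/(208*(sqrt(1683))) = 24469/(208*((3*sqrt(187)))) = 24469*(sqrt(187)/561)/208 = 24469*sqrt(187)/116688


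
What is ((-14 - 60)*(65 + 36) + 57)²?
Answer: 55011889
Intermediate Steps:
((-14 - 60)*(65 + 36) + 57)² = (-74*101 + 57)² = (-7474 + 57)² = (-7417)² = 55011889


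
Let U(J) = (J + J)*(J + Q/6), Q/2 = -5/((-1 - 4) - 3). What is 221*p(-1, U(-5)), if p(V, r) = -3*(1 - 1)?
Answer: 0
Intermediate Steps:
Q = 5/4 (Q = 2*(-5/((-1 - 4) - 3)) = 2*(-5/(-5 - 3)) = 2*(-5/(-8)) = 2*(-5*(-1/8)) = 2*(5/8) = 5/4 ≈ 1.2500)
U(J) = 2*J*(5/24 + J) (U(J) = (J + J)*(J + (5/4)/6) = (2*J)*(J + (5/4)*(1/6)) = (2*J)*(J + 5/24) = (2*J)*(5/24 + J) = 2*J*(5/24 + J))
p(V, r) = 0 (p(V, r) = -3*0 = 0)
221*p(-1, U(-5)) = 221*0 = 0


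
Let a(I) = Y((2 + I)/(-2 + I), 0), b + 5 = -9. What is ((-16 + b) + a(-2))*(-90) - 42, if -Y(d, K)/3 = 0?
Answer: 2658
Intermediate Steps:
Y(d, K) = 0 (Y(d, K) = -3*0 = 0)
b = -14 (b = -5 - 9 = -14)
a(I) = 0
((-16 + b) + a(-2))*(-90) - 42 = ((-16 - 14) + 0)*(-90) - 42 = (-30 + 0)*(-90) - 42 = -30*(-90) - 42 = 2700 - 42 = 2658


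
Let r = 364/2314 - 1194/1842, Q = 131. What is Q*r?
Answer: -1757103/27323 ≈ -64.309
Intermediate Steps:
r = -13413/27323 (r = 364*(1/2314) - 1194*1/1842 = 14/89 - 199/307 = -13413/27323 ≈ -0.49091)
Q*r = 131*(-13413/27323) = -1757103/27323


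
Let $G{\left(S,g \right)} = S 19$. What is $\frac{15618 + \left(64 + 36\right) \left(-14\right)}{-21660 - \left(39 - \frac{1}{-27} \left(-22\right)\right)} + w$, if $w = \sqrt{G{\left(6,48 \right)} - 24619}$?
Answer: $- \frac{383886}{585851} + 13 i \sqrt{145} \approx -0.65526 + 156.54 i$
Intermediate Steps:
$G{\left(S,g \right)} = 19 S$
$w = 13 i \sqrt{145}$ ($w = \sqrt{19 \cdot 6 - 24619} = \sqrt{114 - 24619} = \sqrt{-24505} = 13 i \sqrt{145} \approx 156.54 i$)
$\frac{15618 + \left(64 + 36\right) \left(-14\right)}{-21660 - \left(39 - \frac{1}{-27} \left(-22\right)\right)} + w = \frac{15618 + \left(64 + 36\right) \left(-14\right)}{-21660 - \left(39 - \frac{1}{-27} \left(-22\right)\right)} + 13 i \sqrt{145} = \frac{15618 + 100 \left(-14\right)}{-21660 - \frac{1031}{27}} + 13 i \sqrt{145} = \frac{15618 - 1400}{-21660 + \left(-39 + \frac{22}{27}\right)} + 13 i \sqrt{145} = \frac{14218}{-21660 - \frac{1031}{27}} + 13 i \sqrt{145} = \frac{14218}{- \frac{585851}{27}} + 13 i \sqrt{145} = 14218 \left(- \frac{27}{585851}\right) + 13 i \sqrt{145} = - \frac{383886}{585851} + 13 i \sqrt{145}$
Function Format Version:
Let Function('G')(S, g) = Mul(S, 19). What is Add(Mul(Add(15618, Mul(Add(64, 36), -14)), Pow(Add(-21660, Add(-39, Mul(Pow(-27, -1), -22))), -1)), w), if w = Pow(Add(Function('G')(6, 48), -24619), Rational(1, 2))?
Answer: Add(Rational(-383886, 585851), Mul(13, I, Pow(145, Rational(1, 2)))) ≈ Add(-0.65526, Mul(156.54, I))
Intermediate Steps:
Function('G')(S, g) = Mul(19, S)
w = Mul(13, I, Pow(145, Rational(1, 2))) (w = Pow(Add(Mul(19, 6), -24619), Rational(1, 2)) = Pow(Add(114, -24619), Rational(1, 2)) = Pow(-24505, Rational(1, 2)) = Mul(13, I, Pow(145, Rational(1, 2))) ≈ Mul(156.54, I))
Add(Mul(Add(15618, Mul(Add(64, 36), -14)), Pow(Add(-21660, Add(-39, Mul(Pow(-27, -1), -22))), -1)), w) = Add(Mul(Add(15618, Mul(Add(64, 36), -14)), Pow(Add(-21660, Add(-39, Mul(Pow(-27, -1), -22))), -1)), Mul(13, I, Pow(145, Rational(1, 2)))) = Add(Mul(Add(15618, Mul(100, -14)), Pow(Add(-21660, Add(-39, Mul(Rational(-1, 27), -22))), -1)), Mul(13, I, Pow(145, Rational(1, 2)))) = Add(Mul(Add(15618, -1400), Pow(Add(-21660, Add(-39, Rational(22, 27))), -1)), Mul(13, I, Pow(145, Rational(1, 2)))) = Add(Mul(14218, Pow(Add(-21660, Rational(-1031, 27)), -1)), Mul(13, I, Pow(145, Rational(1, 2)))) = Add(Mul(14218, Pow(Rational(-585851, 27), -1)), Mul(13, I, Pow(145, Rational(1, 2)))) = Add(Mul(14218, Rational(-27, 585851)), Mul(13, I, Pow(145, Rational(1, 2)))) = Add(Rational(-383886, 585851), Mul(13, I, Pow(145, Rational(1, 2))))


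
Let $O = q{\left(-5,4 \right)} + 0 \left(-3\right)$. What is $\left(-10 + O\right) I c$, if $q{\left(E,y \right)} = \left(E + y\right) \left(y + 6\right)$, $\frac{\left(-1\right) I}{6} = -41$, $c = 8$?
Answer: $-39360$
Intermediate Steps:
$I = 246$ ($I = \left(-6\right) \left(-41\right) = 246$)
$q{\left(E,y \right)} = \left(6 + y\right) \left(E + y\right)$ ($q{\left(E,y \right)} = \left(E + y\right) \left(6 + y\right) = \left(6 + y\right) \left(E + y\right)$)
$O = -10$ ($O = \left(4^{2} + 6 \left(-5\right) + 6 \cdot 4 - 20\right) + 0 \left(-3\right) = \left(16 - 30 + 24 - 20\right) + 0 = -10 + 0 = -10$)
$\left(-10 + O\right) I c = \left(-10 - 10\right) 246 \cdot 8 = \left(-20\right) 246 \cdot 8 = \left(-4920\right) 8 = -39360$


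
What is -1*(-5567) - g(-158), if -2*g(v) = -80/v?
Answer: 439813/79 ≈ 5567.3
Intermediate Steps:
g(v) = 40/v (g(v) = -(-40)/v = 40/v)
-1*(-5567) - g(-158) = -1*(-5567) - 40/(-158) = 5567 - 40*(-1)/158 = 5567 - 1*(-20/79) = 5567 + 20/79 = 439813/79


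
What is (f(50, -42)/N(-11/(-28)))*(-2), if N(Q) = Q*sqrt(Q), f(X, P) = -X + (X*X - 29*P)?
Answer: -410816*sqrt(77)/121 ≈ -29793.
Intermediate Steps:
f(X, P) = X**2 - X - 29*P (f(X, P) = -X + (X**2 - 29*P) = X**2 - X - 29*P)
N(Q) = Q**(3/2)
(f(50, -42)/N(-11/(-28)))*(-2) = ((50**2 - 1*50 - 29*(-42))/((-11/(-28))**(3/2)))*(-2) = ((2500 - 50 + 1218)/((-11*(-1/28))**(3/2)))*(-2) = (3668/((11/28)**(3/2)))*(-2) = (3668/((11*sqrt(77)/392)))*(-2) = (3668*(56*sqrt(77)/121))*(-2) = (205408*sqrt(77)/121)*(-2) = -410816*sqrt(77)/121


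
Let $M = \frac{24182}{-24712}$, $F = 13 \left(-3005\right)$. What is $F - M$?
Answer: $- \frac{482675049}{12356} \approx -39064.0$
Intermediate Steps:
$F = -39065$
$M = - \frac{12091}{12356}$ ($M = 24182 \left(- \frac{1}{24712}\right) = - \frac{12091}{12356} \approx -0.97855$)
$F - M = -39065 - - \frac{12091}{12356} = -39065 + \frac{12091}{12356} = - \frac{482675049}{12356}$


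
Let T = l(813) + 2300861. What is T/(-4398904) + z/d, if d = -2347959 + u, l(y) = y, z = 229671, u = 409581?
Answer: -35075736701/54658581652 ≈ -0.64172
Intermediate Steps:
T = 2301674 (T = 813 + 2300861 = 2301674)
d = -1938378 (d = -2347959 + 409581 = -1938378)
T/(-4398904) + z/d = 2301674/(-4398904) + 229671/(-1938378) = 2301674*(-1/4398904) + 229671*(-1/1938378) = -1150837/2199452 - 5889/49702 = -35075736701/54658581652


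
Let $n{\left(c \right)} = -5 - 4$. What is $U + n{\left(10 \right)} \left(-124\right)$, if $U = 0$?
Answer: $1116$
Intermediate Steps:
$n{\left(c \right)} = -9$ ($n{\left(c \right)} = -5 - 4 = -9$)
$U + n{\left(10 \right)} \left(-124\right) = 0 - -1116 = 0 + 1116 = 1116$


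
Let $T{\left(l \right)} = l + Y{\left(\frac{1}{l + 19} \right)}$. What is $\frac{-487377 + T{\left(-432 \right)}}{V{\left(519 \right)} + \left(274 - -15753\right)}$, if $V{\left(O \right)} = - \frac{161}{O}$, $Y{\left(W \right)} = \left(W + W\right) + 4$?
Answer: $- \frac{104559539373}{3435272876} \approx -30.437$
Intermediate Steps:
$Y{\left(W \right)} = 4 + 2 W$ ($Y{\left(W \right)} = 2 W + 4 = 4 + 2 W$)
$T{\left(l \right)} = 4 + l + \frac{2}{19 + l}$ ($T{\left(l \right)} = l + \left(4 + \frac{2}{l + 19}\right) = l + \left(4 + \frac{2}{19 + l}\right) = 4 + l + \frac{2}{19 + l}$)
$\frac{-487377 + T{\left(-432 \right)}}{V{\left(519 \right)} + \left(274 - -15753\right)} = \frac{-487377 + \frac{2 + \left(4 - 432\right) \left(19 - 432\right)}{19 - 432}}{- \frac{161}{519} + \left(274 - -15753\right)} = \frac{-487377 + \frac{2 - -176764}{-413}}{\left(-161\right) \frac{1}{519} + \left(274 + 15753\right)} = \frac{-487377 - \frac{2 + 176764}{413}}{- \frac{161}{519} + 16027} = \frac{-487377 - \frac{176766}{413}}{\frac{8317852}{519}} = \left(-487377 - \frac{176766}{413}\right) \frac{519}{8317852} = \left(- \frac{201463467}{413}\right) \frac{519}{8317852} = - \frac{104559539373}{3435272876}$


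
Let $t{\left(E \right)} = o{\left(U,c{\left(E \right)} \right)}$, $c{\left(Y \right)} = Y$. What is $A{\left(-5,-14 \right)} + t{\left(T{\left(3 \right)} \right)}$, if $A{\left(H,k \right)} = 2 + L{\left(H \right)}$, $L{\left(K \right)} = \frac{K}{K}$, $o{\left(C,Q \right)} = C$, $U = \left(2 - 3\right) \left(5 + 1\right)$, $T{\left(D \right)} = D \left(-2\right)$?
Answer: $-3$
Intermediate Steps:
$T{\left(D \right)} = - 2 D$
$U = -6$ ($U = \left(-1\right) 6 = -6$)
$t{\left(E \right)} = -6$
$L{\left(K \right)} = 1$
$A{\left(H,k \right)} = 3$ ($A{\left(H,k \right)} = 2 + 1 = 3$)
$A{\left(-5,-14 \right)} + t{\left(T{\left(3 \right)} \right)} = 3 - 6 = -3$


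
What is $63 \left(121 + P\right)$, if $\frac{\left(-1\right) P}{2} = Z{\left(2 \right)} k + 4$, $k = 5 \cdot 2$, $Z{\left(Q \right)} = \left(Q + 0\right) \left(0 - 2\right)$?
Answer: $12159$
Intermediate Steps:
$Z{\left(Q \right)} = - 2 Q$ ($Z{\left(Q \right)} = Q \left(-2\right) = - 2 Q$)
$k = 10$
$P = 72$ ($P = - 2 \left(\left(-2\right) 2 \cdot 10 + 4\right) = - 2 \left(\left(-4\right) 10 + 4\right) = - 2 \left(-40 + 4\right) = \left(-2\right) \left(-36\right) = 72$)
$63 \left(121 + P\right) = 63 \left(121 + 72\right) = 63 \cdot 193 = 12159$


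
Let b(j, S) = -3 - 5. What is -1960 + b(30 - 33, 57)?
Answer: -1968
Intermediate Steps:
b(j, S) = -8
-1960 + b(30 - 33, 57) = -1960 - 8 = -1968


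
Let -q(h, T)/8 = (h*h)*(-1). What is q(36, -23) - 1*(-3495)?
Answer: 13863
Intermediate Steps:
q(h, T) = 8*h² (q(h, T) = -8*h*h*(-1) = -8*h²*(-1) = -(-8)*h² = 8*h²)
q(36, -23) - 1*(-3495) = 8*36² - 1*(-3495) = 8*1296 + 3495 = 10368 + 3495 = 13863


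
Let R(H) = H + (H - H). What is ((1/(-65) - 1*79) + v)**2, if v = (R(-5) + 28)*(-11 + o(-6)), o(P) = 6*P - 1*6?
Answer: 7118465641/4225 ≈ 1.6848e+6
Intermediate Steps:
R(H) = H (R(H) = H + 0 = H)
o(P) = -6 + 6*P (o(P) = 6*P - 6 = -6 + 6*P)
v = -1219 (v = (-5 + 28)*(-11 + (-6 + 6*(-6))) = 23*(-11 + (-6 - 36)) = 23*(-11 - 42) = 23*(-53) = -1219)
((1/(-65) - 1*79) + v)**2 = ((1/(-65) - 1*79) - 1219)**2 = ((-1/65 - 79) - 1219)**2 = (-5136/65 - 1219)**2 = (-84371/65)**2 = 7118465641/4225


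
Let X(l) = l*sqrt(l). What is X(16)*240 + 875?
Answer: 16235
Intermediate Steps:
X(l) = l**(3/2)
X(16)*240 + 875 = 16**(3/2)*240 + 875 = 64*240 + 875 = 15360 + 875 = 16235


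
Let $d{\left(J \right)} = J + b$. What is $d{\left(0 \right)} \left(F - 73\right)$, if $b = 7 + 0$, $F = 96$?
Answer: $161$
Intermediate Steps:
$b = 7$
$d{\left(J \right)} = 7 + J$ ($d{\left(J \right)} = J + 7 = 7 + J$)
$d{\left(0 \right)} \left(F - 73\right) = \left(7 + 0\right) \left(96 - 73\right) = 7 \cdot 23 = 161$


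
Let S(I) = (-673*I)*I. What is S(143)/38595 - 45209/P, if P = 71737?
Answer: -989002132804/2768689515 ≈ -357.21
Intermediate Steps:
S(I) = -673*I**2
S(143)/38595 - 45209/P = -673*143**2/38595 - 45209/71737 = -673*20449*(1/38595) - 45209*1/71737 = -13762177*1/38595 - 45209/71737 = -13762177/38595 - 45209/71737 = -989002132804/2768689515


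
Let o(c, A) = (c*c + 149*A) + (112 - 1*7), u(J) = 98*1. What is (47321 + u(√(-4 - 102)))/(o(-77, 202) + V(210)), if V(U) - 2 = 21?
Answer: 47419/36155 ≈ 1.3115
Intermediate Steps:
V(U) = 23 (V(U) = 2 + 21 = 23)
u(J) = 98
o(c, A) = 105 + c² + 149*A (o(c, A) = (c² + 149*A) + (112 - 7) = (c² + 149*A) + 105 = 105 + c² + 149*A)
(47321 + u(√(-4 - 102)))/(o(-77, 202) + V(210)) = (47321 + 98)/((105 + (-77)² + 149*202) + 23) = 47419/((105 + 5929 + 30098) + 23) = 47419/(36132 + 23) = 47419/36155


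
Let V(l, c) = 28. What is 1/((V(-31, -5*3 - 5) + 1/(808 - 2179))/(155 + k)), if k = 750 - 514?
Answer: 23307/1669 ≈ 13.965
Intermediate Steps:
k = 236
1/((V(-31, -5*3 - 5) + 1/(808 - 2179))/(155 + k)) = 1/((28 + 1/(808 - 2179))/(155 + 236)) = 1/((28 + 1/(-1371))/391) = 1/((28 - 1/1371)*(1/391)) = 1/((38387/1371)*(1/391)) = 1/(1669/23307) = 23307/1669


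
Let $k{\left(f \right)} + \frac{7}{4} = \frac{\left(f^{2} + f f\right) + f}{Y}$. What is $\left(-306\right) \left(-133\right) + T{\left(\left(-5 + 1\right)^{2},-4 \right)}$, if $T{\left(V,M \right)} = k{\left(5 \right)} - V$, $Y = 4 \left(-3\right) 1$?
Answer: $\frac{122027}{3} \approx 40676.0$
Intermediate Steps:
$Y = -12$ ($Y = \left(-12\right) 1 = -12$)
$k{\left(f \right)} = - \frac{7}{4} - \frac{f^{2}}{6} - \frac{f}{12}$ ($k{\left(f \right)} = - \frac{7}{4} + \frac{\left(f^{2} + f f\right) + f}{-12} = - \frac{7}{4} + \left(\left(f^{2} + f^{2}\right) + f\right) \left(- \frac{1}{12}\right) = - \frac{7}{4} + \left(2 f^{2} + f\right) \left(- \frac{1}{12}\right) = - \frac{7}{4} + \left(f + 2 f^{2}\right) \left(- \frac{1}{12}\right) = - \frac{7}{4} - \left(\frac{f^{2}}{6} + \frac{f}{12}\right) = - \frac{7}{4} - \frac{f^{2}}{6} - \frac{f}{12}$)
$T{\left(V,M \right)} = - \frac{19}{3} - V$ ($T{\left(V,M \right)} = \left(- \frac{7}{4} - \frac{5^{2}}{6} - \frac{5}{12}\right) - V = \left(- \frac{7}{4} - \frac{25}{6} - \frac{5}{12}\right) - V = - \frac{19}{3} - V$)
$\left(-306\right) \left(-133\right) + T{\left(\left(-5 + 1\right)^{2},-4 \right)} = \left(-306\right) \left(-133\right) - \left(\frac{19}{3} + \left(-5 + 1\right)^{2}\right) = 40698 - \frac{67}{3} = \frac{122027}{3}$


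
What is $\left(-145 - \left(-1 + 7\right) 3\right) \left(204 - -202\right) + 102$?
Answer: $-66076$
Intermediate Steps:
$\left(-145 - \left(-1 + 7\right) 3\right) \left(204 - -202\right) + 102 = \left(-145 - 6 \cdot 3\right) \left(204 + 202\right) + 102 = \left(-145 - 18\right) 406 + 102 = \left(-163\right) 406 + 102 = -66178 + 102 = -66076$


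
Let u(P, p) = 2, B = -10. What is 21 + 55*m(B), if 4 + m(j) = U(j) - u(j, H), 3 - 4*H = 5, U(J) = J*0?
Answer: -309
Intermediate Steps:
U(J) = 0
H = -½ (H = ¾ - ¼*5 = ¾ - 5/4 = -½ ≈ -0.50000)
m(j) = -6 (m(j) = -4 + (0 - 1*2) = -4 + (0 - 2) = -4 - 2 = -6)
21 + 55*m(B) = 21 + 55*(-6) = 21 - 330 = -309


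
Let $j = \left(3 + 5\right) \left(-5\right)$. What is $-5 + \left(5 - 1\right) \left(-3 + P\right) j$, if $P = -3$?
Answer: $955$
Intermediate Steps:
$j = -40$ ($j = 8 \left(-5\right) = -40$)
$-5 + \left(5 - 1\right) \left(-3 + P\right) j = -5 + \left(5 - 1\right) \left(-3 - 3\right) \left(-40\right) = -5 + 4 \left(-6\right) \left(-40\right) = -5 - -960 = -5 + 960 = 955$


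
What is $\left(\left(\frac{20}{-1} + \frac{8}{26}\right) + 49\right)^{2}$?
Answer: $\frac{145161}{169} \approx 858.94$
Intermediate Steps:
$\left(\left(\frac{20}{-1} + \frac{8}{26}\right) + 49\right)^{2} = \left(\left(20 \left(-1\right) + 8 \cdot \frac{1}{26}\right) + 49\right)^{2} = \left(\left(-20 + \frac{4}{13}\right) + 49\right)^{2} = \left(- \frac{256}{13} + 49\right)^{2} = \left(\frac{381}{13}\right)^{2} = \frac{145161}{169}$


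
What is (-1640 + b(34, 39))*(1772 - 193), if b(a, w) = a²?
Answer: -764236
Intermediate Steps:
(-1640 + b(34, 39))*(1772 - 193) = (-1640 + 34²)*(1772 - 193) = (-1640 + 1156)*1579 = -484*1579 = -764236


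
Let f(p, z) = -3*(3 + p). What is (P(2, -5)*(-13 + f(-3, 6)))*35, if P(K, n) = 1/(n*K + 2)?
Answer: 455/8 ≈ 56.875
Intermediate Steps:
f(p, z) = -9 - 3*p
P(K, n) = 1/(2 + K*n) (P(K, n) = 1/(K*n + 2) = 1/(2 + K*n))
(P(2, -5)*(-13 + f(-3, 6)))*35 = ((-13 + (-9 - 3*(-3)))/(2 + 2*(-5)))*35 = ((-13 + (-9 + 9))/(2 - 10))*35 = ((-13 + 0)/(-8))*35 = -⅛*(-13)*35 = (13/8)*35 = 455/8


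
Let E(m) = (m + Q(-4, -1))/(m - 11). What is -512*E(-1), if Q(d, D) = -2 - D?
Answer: -256/3 ≈ -85.333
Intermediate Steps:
E(m) = (-1 + m)/(-11 + m) (E(m) = (m + (-2 - 1*(-1)))/(m - 11) = (m + (-2 + 1))/(-11 + m) = (m - 1)/(-11 + m) = (-1 + m)/(-11 + m))
-512*E(-1) = -512*(-1 - 1)/(-11 - 1) = -512*(-2)/(-12) = -(-128)*(-2)/3 = -512*⅙ = -256/3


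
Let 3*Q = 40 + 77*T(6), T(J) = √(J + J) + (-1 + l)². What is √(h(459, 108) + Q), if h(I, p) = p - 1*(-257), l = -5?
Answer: √(11721 + 462*√3)/3 ≈ 37.299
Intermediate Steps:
T(J) = 36 + √2*√J (T(J) = √(J + J) + (-1 - 5)² = √(2*J) + (-6)² = √2*√J + 36 = 36 + √2*√J)
h(I, p) = 257 + p (h(I, p) = p + 257 = 257 + p)
Q = 2812/3 + 154*√3/3 (Q = (40 + 77*(36 + √2*√6))/3 = (40 + 77*(36 + 2*√3))/3 = (40 + (2772 + 154*√3))/3 = (2812 + 154*√3)/3 = 2812/3 + 154*√3/3 ≈ 1026.2)
√(h(459, 108) + Q) = √((257 + 108) + (2812/3 + 154*√3/3)) = √(365 + (2812/3 + 154*√3/3)) = √(3907/3 + 154*√3/3)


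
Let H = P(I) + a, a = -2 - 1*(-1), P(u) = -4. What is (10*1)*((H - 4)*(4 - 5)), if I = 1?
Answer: 90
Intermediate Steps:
a = -1 (a = -2 + 1 = -1)
H = -5 (H = -4 - 1 = -5)
(10*1)*((H - 4)*(4 - 5)) = (10*1)*((-5 - 4)*(4 - 5)) = 10*(-9*(-1)) = 10*9 = 90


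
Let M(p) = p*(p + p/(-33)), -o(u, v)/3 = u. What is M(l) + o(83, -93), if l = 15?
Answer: -339/11 ≈ -30.818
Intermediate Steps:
o(u, v) = -3*u
M(p) = 32*p²/33 (M(p) = p*(p + p*(-1/33)) = p*(p - p/33) = p*(32*p/33) = 32*p²/33)
M(l) + o(83, -93) = (32/33)*15² - 3*83 = (32/33)*225 - 249 = 2400/11 - 249 = -339/11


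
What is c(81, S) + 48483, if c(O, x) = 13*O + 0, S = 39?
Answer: 49536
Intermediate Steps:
c(O, x) = 13*O
c(81, S) + 48483 = 13*81 + 48483 = 1053 + 48483 = 49536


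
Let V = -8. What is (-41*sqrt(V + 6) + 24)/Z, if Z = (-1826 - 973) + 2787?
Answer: -2 + 41*I*sqrt(2)/12 ≈ -2.0 + 4.8319*I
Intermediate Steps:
Z = -12 (Z = -2799 + 2787 = -12)
(-41*sqrt(V + 6) + 24)/Z = (-41*sqrt(-8 + 6) + 24)/(-12) = (-41*I*sqrt(2) + 24)*(-1/12) = (24 - 41*I*sqrt(2))*(-1/12) = -2 + 41*I*sqrt(2)/12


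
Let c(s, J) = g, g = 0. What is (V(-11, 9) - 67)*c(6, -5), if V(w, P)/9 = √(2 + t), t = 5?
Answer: 0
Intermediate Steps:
c(s, J) = 0
V(w, P) = 9*√7 (V(w, P) = 9*√(2 + 5) = 9*√7)
(V(-11, 9) - 67)*c(6, -5) = (9*√7 - 67)*0 = (-67 + 9*√7)*0 = 0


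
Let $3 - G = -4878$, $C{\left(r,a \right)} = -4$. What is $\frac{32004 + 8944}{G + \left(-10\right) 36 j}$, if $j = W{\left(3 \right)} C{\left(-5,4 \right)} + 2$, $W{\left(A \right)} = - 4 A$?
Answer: $- \frac{40948}{13119} \approx -3.1213$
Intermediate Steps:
$G = 4881$ ($G = 3 - -4878 = 3 + 4878 = 4881$)
$j = 50$ ($j = \left(-4\right) 3 \left(-4\right) + 2 = \left(-12\right) \left(-4\right) + 2 = 48 + 2 = 50$)
$\frac{32004 + 8944}{G + \left(-10\right) 36 j} = \frac{32004 + 8944}{4881 + \left(-10\right) 36 \cdot 50} = \frac{40948}{4881 - 18000} = \frac{40948}{-13119} = 40948 \left(- \frac{1}{13119}\right) = - \frac{40948}{13119}$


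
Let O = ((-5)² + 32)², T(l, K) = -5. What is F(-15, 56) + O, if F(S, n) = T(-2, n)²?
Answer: 3274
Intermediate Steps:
O = 3249 (O = (25 + 32)² = 57² = 3249)
F(S, n) = 25 (F(S, n) = (-5)² = 25)
F(-15, 56) + O = 25 + 3249 = 3274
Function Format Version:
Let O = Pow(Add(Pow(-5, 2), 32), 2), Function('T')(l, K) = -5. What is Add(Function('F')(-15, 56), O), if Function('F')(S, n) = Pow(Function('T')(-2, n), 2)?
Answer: 3274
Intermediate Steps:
O = 3249 (O = Pow(Add(25, 32), 2) = Pow(57, 2) = 3249)
Function('F')(S, n) = 25 (Function('F')(S, n) = Pow(-5, 2) = 25)
Add(Function('F')(-15, 56), O) = Add(25, 3249) = 3274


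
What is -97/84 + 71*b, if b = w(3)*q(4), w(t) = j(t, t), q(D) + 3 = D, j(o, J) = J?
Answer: 17795/84 ≈ 211.85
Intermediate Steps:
q(D) = -3 + D
w(t) = t
b = 3 (b = 3*(-3 + 4) = 3*1 = 3)
-97/84 + 71*b = -97/84 + 71*3 = -97*1/84 + 213 = -97/84 + 213 = 17795/84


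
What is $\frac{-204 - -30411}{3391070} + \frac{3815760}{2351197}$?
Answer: $\frac{13010531870979}{7973073610790} \approx 1.6318$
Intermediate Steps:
$\frac{-204 - -30411}{3391070} + \frac{3815760}{2351197} = \left(-204 + 30411\right) \frac{1}{3391070} + 3815760 \cdot \frac{1}{2351197} = 30207 \cdot \frac{1}{3391070} + \frac{3815760}{2351197} = \frac{30207}{3391070} + \frac{3815760}{2351197} = \frac{13010531870979}{7973073610790}$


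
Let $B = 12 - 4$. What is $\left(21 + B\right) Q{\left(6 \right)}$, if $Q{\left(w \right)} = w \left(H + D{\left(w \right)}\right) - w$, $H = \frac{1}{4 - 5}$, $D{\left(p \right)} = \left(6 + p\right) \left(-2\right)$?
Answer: $-4524$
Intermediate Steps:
$B = 8$ ($B = 12 - 4 = 8$)
$D{\left(p \right)} = -12 - 2 p$
$H = -1$ ($H = \frac{1}{-1} = -1$)
$Q{\left(w \right)} = - w + w \left(-13 - 2 w\right)$ ($Q{\left(w \right)} = w \left(-1 - \left(12 + 2 w\right)\right) - w = w \left(-13 - 2 w\right) - w = - w + w \left(-13 - 2 w\right)$)
$\left(21 + B\right) Q{\left(6 \right)} = \left(21 + 8\right) \left(\left(-2\right) 6 \left(7 + 6\right)\right) = 29 \left(\left(-2\right) 6 \cdot 13\right) = 29 \left(-156\right) = -4524$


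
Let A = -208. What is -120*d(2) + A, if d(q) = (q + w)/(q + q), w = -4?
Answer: -148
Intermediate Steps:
d(q) = (-4 + q)/(2*q) (d(q) = (q - 4)/(q + q) = (-4 + q)/((2*q)) = (-4 + q)*(1/(2*q)) = (-4 + q)/(2*q))
-120*d(2) + A = -60*(-4 + 2)/2 - 208 = -60*(-2)/2 - 208 = -120*(-½) - 208 = 60 - 208 = -148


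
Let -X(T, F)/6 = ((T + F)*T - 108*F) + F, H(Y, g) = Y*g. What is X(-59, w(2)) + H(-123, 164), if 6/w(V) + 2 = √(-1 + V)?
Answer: -47034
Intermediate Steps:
w(V) = 6/(-2 + √(-1 + V))
X(T, F) = 642*F - 6*T*(F + T) (X(T, F) = -6*(((T + F)*T - 108*F) + F) = -6*(((F + T)*T - 108*F) + F) = -6*((T*(F + T) - 108*F) + F) = -6*((-108*F + T*(F + T)) + F) = -6*(-107*F + T*(F + T)) = 642*F - 6*T*(F + T))
X(-59, w(2)) + H(-123, 164) = (-6*(-59)² + 642*(6/(-2 + √(-1 + 2))) - 6*6/(-2 + √(-1 + 2))*(-59)) - 123*164 = (-6*3481 + 642*(6/(-2 + √1)) - 6*6/(-2 + √1)*(-59)) - 20172 = (-20886 + 642*(6/(-2 + 1)) - 6*6/(-2 + 1)*(-59)) - 20172 = (-20886 + 642*(6/(-1)) - 6*6/(-1)*(-59)) - 20172 = (-20886 + 642*(6*(-1)) - 6*6*(-1)*(-59)) - 20172 = (-20886 + 642*(-6) - 6*(-6)*(-59)) - 20172 = (-20886 - 3852 - 2124) - 20172 = -26862 - 20172 = -47034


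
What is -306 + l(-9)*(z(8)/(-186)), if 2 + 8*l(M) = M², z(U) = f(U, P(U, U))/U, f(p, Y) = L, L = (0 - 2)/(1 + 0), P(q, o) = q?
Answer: -1821233/5952 ≈ -305.99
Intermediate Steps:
L = -2 (L = -2/1 = -2*1 = -2)
f(p, Y) = -2
z(U) = -2/U
l(M) = -¼ + M²/8
-306 + l(-9)*(z(8)/(-186)) = -306 + (-¼ + (⅛)*(-9)²)*(-2/8/(-186)) = -306 + (-¼ + (⅛)*81)*(-2*⅛*(-1/186)) = -306 + (-¼ + 81/8)*(-¼*(-1/186)) = -306 + (79/8)*(1/744) = -306 + 79/5952 = -1821233/5952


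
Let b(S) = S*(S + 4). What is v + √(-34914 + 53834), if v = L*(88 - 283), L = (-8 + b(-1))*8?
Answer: 17160 + 2*√4730 ≈ 17298.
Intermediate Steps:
b(S) = S*(4 + S)
L = -88 (L = (-8 - (4 - 1))*8 = (-8 - 1*3)*8 = (-8 - 3)*8 = -11*8 = -88)
v = 17160 (v = -88*(88 - 283) = -88*(-195) = 17160)
v + √(-34914 + 53834) = 17160 + √(-34914 + 53834) = 17160 + √18920 = 17160 + 2*√4730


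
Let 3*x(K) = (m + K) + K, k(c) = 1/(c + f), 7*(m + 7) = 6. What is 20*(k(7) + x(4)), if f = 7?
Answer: 290/21 ≈ 13.810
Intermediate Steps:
m = -43/7 (m = -7 + (⅐)*6 = -7 + 6/7 = -43/7 ≈ -6.1429)
k(c) = 1/(7 + c) (k(c) = 1/(c + 7) = 1/(7 + c))
x(K) = -43/21 + 2*K/3 (x(K) = ((-43/7 + K) + K)/3 = (-43/7 + 2*K)/3 = -43/21 + 2*K/3)
20*(k(7) + x(4)) = 20*(1/(7 + 7) + (-43/21 + (⅔)*4)) = 20*(1/14 + (-43/21 + 8/3)) = 20*(1/14 + 13/21) = 20*(29/42) = 290/21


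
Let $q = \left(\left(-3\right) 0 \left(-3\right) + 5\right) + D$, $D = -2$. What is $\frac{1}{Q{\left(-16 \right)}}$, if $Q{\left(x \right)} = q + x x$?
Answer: $\frac{1}{259} \approx 0.003861$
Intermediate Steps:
$q = 3$ ($q = \left(\left(-3\right) 0 \left(-3\right) + 5\right) - 2 = \left(0 \left(-3\right) + 5\right) - 2 = \left(0 + 5\right) - 2 = 5 - 2 = 3$)
$Q{\left(x \right)} = 3 + x^{2}$ ($Q{\left(x \right)} = 3 + x x = 3 + x^{2}$)
$\frac{1}{Q{\left(-16 \right)}} = \frac{1}{3 + \left(-16\right)^{2}} = \frac{1}{3 + 256} = \frac{1}{259}$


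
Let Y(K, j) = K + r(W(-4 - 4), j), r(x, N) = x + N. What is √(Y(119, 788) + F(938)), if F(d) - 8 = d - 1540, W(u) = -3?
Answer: √310 ≈ 17.607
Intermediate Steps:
F(d) = -1532 + d (F(d) = 8 + (d - 1540) = 8 + (-1540 + d) = -1532 + d)
r(x, N) = N + x
Y(K, j) = -3 + K + j (Y(K, j) = K + (j - 3) = K + (-3 + j) = -3 + K + j)
√(Y(119, 788) + F(938)) = √((-3 + 119 + 788) + (-1532 + 938)) = √(904 - 594) = √310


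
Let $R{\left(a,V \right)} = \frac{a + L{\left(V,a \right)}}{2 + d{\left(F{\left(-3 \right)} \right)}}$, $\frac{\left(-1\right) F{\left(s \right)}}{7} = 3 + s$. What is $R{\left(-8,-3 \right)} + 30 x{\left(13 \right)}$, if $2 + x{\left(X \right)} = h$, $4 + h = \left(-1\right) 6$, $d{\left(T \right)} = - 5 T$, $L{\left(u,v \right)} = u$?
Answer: $- \frac{731}{2} \approx -365.5$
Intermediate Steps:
$F{\left(s \right)} = -21 - 7 s$ ($F{\left(s \right)} = - 7 \left(3 + s\right) = -21 - 7 s$)
$h = -10$ ($h = -4 - 6 = -10$)
$R{\left(a,V \right)} = \frac{V}{2} + \frac{a}{2}$ ($R{\left(a,V \right)} = \frac{a + V}{2 - 5 \left(-21 - -21\right)} = \frac{V + a}{2 - 5 \left(-21 + 21\right)} = \frac{V + a}{2 - 0} = \frac{V + a}{2 + 0} = \frac{V + a}{2} = \left(V + a\right) \frac{1}{2} = \frac{V}{2} + \frac{a}{2}$)
$x{\left(X \right)} = -12$ ($x{\left(X \right)} = -2 - 10 = -12$)
$R{\left(-8,-3 \right)} + 30 x{\left(13 \right)} = \left(\frac{1}{2} \left(-3\right) + \frac{1}{2} \left(-8\right)\right) + 30 \left(-12\right) = \left(- \frac{3}{2} - 4\right) - 360 = - \frac{11}{2} - 360 = - \frac{731}{2}$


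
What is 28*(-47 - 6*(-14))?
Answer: 1036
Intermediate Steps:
28*(-47 - 6*(-14)) = 28*(-47 + 84) = 28*37 = 1036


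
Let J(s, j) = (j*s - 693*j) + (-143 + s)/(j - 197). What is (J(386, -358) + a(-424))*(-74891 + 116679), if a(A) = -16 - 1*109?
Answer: 848689374352/185 ≈ 4.5875e+9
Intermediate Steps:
J(s, j) = -693*j + j*s + (-143 + s)/(-197 + j) (J(s, j) = (-693*j + j*s) + (-143 + s)/(-197 + j) = -693*j + j*s + (-143 + s)/(-197 + j))
a(A) = -125 (a(A) = -16 - 109 = -125)
(J(386, -358) + a(-424))*(-74891 + 116679) = ((-143 + 386 - 693*(-358)² + 136521*(-358) + 386*(-358)² - 197*(-358)*386)/(-197 - 358) - 125)*(-74891 + 116679) = ((-143 + 386 - 693*128164 - 48874518 + 386*128164 + 27223036)/(-555) - 125)*41788 = (-(-143 + 386 - 88817652 - 48874518 + 49471304 + 27223036)/555 - 125)*41788 = (-1/555*(-60997587) - 125)*41788 = (20332529/185 - 125)*41788 = (20309404/185)*41788 = 848689374352/185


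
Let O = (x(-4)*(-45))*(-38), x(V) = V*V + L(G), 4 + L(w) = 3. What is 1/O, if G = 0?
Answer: 1/25650 ≈ 3.8986e-5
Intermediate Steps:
L(w) = -1 (L(w) = -4 + 3 = -1)
x(V) = -1 + V**2 (x(V) = V*V - 1 = V**2 - 1 = -1 + V**2)
O = 25650 (O = ((-1 + (-4)**2)*(-45))*(-38) = ((-1 + 16)*(-45))*(-38) = (15*(-45))*(-38) = -675*(-38) = 25650)
1/O = 1/25650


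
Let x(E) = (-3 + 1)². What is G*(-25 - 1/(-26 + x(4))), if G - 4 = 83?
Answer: -47763/22 ≈ -2171.0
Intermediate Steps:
x(E) = 4 (x(E) = (-2)² = 4)
G = 87 (G = 4 + 83 = 87)
G*(-25 - 1/(-26 + x(4))) = 87*(-25 - 1/(-26 + 4)) = 87*(-25 - 1/(-22)) = 87*(-25 - 1*(-1/22)) = 87*(-25 + 1/22) = 87*(-549/22) = -47763/22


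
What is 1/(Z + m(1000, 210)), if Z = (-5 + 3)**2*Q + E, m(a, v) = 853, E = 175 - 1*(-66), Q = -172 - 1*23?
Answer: 1/314 ≈ 0.0031847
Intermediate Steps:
Q = -195 (Q = -172 - 23 = -195)
E = 241 (E = 175 + 66 = 241)
Z = -539 (Z = (-5 + 3)**2*(-195) + 241 = (-2)**2*(-195) + 241 = 4*(-195) + 241 = -780 + 241 = -539)
1/(Z + m(1000, 210)) = 1/(-539 + 853) = 1/314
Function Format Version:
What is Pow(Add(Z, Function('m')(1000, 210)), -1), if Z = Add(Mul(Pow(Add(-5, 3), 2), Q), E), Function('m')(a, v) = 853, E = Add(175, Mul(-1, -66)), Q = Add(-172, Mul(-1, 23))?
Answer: Rational(1, 314) ≈ 0.0031847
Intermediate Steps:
Q = -195 (Q = Add(-172, -23) = -195)
E = 241 (E = Add(175, 66) = 241)
Z = -539 (Z = Add(Mul(Pow(Add(-5, 3), 2), -195), 241) = Add(Mul(Pow(-2, 2), -195), 241) = Add(Mul(4, -195), 241) = Add(-780, 241) = -539)
Pow(Add(Z, Function('m')(1000, 210)), -1) = Pow(Add(-539, 853), -1) = Pow(314, -1) = Rational(1, 314)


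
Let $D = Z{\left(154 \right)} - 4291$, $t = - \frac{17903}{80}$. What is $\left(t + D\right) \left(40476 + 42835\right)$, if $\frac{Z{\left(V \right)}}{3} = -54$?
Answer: $- \frac{31170227473}{80} \approx -3.8963 \cdot 10^{8}$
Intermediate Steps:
$t = - \frac{17903}{80}$ ($t = \left(-17903\right) \frac{1}{80} = - \frac{17903}{80} \approx -223.79$)
$Z{\left(V \right)} = -162$ ($Z{\left(V \right)} = 3 \left(-54\right) = -162$)
$D = -4453$ ($D = -162 - 4291 = -4453$)
$\left(t + D\right) \left(40476 + 42835\right) = \left(- \frac{17903}{80} - 4453\right) \left(40476 + 42835\right) = \left(- \frac{374143}{80}\right) 83311 = - \frac{31170227473}{80}$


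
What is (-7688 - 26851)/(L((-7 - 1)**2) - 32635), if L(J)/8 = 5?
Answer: 11513/10865 ≈ 1.0596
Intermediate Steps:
L(J) = 40 (L(J) = 8*5 = 40)
(-7688 - 26851)/(L((-7 - 1)**2) - 32635) = (-7688 - 26851)/(40 - 32635) = -34539/(-32595) = -34539*(-1/32595) = 11513/10865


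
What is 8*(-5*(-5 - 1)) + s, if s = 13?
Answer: 253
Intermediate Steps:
8*(-5*(-5 - 1)) + s = 8*(-5*(-5 - 1)) + 13 = 8*(-5*(-6)) + 13 = 8*30 + 13 = 240 + 13 = 253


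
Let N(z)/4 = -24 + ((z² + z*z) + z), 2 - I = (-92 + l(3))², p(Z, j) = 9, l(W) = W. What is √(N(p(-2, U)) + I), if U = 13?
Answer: I*√7331 ≈ 85.621*I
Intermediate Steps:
I = -7919 (I = 2 - (-92 + 3)² = 2 - 1*(-89)² = 2 - 1*7921 = 2 - 7921 = -7919)
N(z) = -96 + 4*z + 8*z² (N(z) = 4*(-24 + ((z² + z*z) + z)) = 4*(-24 + ((z² + z²) + z)) = 4*(-24 + (2*z² + z)) = 4*(-24 + (z + 2*z²)) = 4*(-24 + z + 2*z²) = -96 + 4*z + 8*z²)
√(N(p(-2, U)) + I) = √((-96 + 4*9 + 8*9²) - 7919) = √((-96 + 36 + 8*81) - 7919) = √((-96 + 36 + 648) - 7919) = √(588 - 7919) = √(-7331) = I*√7331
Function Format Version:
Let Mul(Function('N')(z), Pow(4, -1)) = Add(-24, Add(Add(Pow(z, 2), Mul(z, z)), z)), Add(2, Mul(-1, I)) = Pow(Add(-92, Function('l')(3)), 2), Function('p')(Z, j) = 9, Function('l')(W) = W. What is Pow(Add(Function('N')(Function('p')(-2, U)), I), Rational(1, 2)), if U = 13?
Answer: Mul(I, Pow(7331, Rational(1, 2))) ≈ Mul(85.621, I)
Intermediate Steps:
I = -7919 (I = Add(2, Mul(-1, Pow(Add(-92, 3), 2))) = Add(2, Mul(-1, Pow(-89, 2))) = Add(2, Mul(-1, 7921)) = Add(2, -7921) = -7919)
Function('N')(z) = Add(-96, Mul(4, z), Mul(8, Pow(z, 2))) (Function('N')(z) = Mul(4, Add(-24, Add(Add(Pow(z, 2), Mul(z, z)), z))) = Mul(4, Add(-24, Add(Add(Pow(z, 2), Pow(z, 2)), z))) = Mul(4, Add(-24, Add(Mul(2, Pow(z, 2)), z))) = Mul(4, Add(-24, Add(z, Mul(2, Pow(z, 2))))) = Mul(4, Add(-24, z, Mul(2, Pow(z, 2)))) = Add(-96, Mul(4, z), Mul(8, Pow(z, 2))))
Pow(Add(Function('N')(Function('p')(-2, U)), I), Rational(1, 2)) = Pow(Add(Add(-96, Mul(4, 9), Mul(8, Pow(9, 2))), -7919), Rational(1, 2)) = Pow(Add(Add(-96, 36, Mul(8, 81)), -7919), Rational(1, 2)) = Pow(Add(Add(-96, 36, 648), -7919), Rational(1, 2)) = Pow(Add(588, -7919), Rational(1, 2)) = Pow(-7331, Rational(1, 2)) = Mul(I, Pow(7331, Rational(1, 2)))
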